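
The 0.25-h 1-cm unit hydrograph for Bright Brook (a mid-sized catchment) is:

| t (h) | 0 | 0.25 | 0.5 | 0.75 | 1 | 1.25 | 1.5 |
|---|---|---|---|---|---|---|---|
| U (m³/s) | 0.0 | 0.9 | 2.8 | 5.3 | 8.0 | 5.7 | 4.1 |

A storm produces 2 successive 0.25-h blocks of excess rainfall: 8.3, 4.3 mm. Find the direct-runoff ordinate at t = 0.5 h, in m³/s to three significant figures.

Q ≈ 2.71 m³/s

By discrete convolution, Q_j = Σ (P_i / 10 mm) · U_{j−i}.
At t = 0.5 h (j=2): Q = (8.3/10)·2.8 + (4.3/10)·0.9 = 2.71 m³/s.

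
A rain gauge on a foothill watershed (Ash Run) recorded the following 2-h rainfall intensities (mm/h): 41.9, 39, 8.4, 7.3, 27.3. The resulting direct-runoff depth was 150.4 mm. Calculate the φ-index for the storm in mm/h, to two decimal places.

φ ≈ 11.00 mm/h

Only the 3 blocks with intensity above φ contribute runoff: 41.9, 39, 27.3 mm/h.
Σ(I−φ)·Δt = d  ⇒  (41.9+39+27.3 − 3φ)·2 = 150.4
φ = (108.2 − 150.4/2) / 3 = 11.00 mm/h.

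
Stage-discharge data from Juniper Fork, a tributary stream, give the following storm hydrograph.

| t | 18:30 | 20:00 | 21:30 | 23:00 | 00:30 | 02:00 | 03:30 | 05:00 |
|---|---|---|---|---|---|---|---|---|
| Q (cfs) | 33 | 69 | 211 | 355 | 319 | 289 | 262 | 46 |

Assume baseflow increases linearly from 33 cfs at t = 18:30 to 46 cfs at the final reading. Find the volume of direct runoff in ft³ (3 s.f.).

Direct-runoff ordinates (Q − Q_b): 0.00, 34.14, 174.29, 316.43, 278.57, 246.71, 217.86, 0.00 cfs.
ΣQ_DR = 1268 cfs.
With Δt = 1.5 h = 5400 s, V = ΣQ_DR · Δt = 1268 × 5400 = 6.85 × 10^6 ft³.

V ≈ 6.85 × 10^6 ft³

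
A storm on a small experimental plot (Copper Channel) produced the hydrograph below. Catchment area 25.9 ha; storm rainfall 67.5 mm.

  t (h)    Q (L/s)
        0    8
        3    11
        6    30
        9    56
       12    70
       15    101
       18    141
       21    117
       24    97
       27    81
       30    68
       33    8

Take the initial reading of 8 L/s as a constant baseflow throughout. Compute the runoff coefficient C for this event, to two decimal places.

C ≈ 0.43

ΣQ_DR = 692.0 L/s; V = ΣQ_DR·Δt = 7.474 × 10^6 L.
Runoff depth d = V / A = 28.86 mm.
C = d / P = 28.86 / 67.5 = 0.43.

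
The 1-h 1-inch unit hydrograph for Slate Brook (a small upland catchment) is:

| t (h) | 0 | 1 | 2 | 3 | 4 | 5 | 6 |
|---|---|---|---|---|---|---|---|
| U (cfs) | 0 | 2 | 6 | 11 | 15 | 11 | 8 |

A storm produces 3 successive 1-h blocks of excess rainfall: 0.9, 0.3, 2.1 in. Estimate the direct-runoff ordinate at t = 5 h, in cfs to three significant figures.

By discrete convolution, Q_j = Σ (P_i / 1 in) · U_{j−i}.
At t = 5 h (j=5): Q = (0.9/1)·11 + (0.3/1)·15 + (2.1/1)·11 = 37.5 cfs.

Q ≈ 37.5 cfs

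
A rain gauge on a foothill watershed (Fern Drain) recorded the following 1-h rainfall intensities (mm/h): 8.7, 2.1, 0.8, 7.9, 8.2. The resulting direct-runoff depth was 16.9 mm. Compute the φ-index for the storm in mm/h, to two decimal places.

φ ≈ 2.63 mm/h

Only the 3 blocks with intensity above φ contribute runoff: 8.7, 7.9, 8.2 mm/h.
Σ(I−φ)·Δt = d  ⇒  (8.7+7.9+8.2 − 3φ)·1 = 16.9
φ = (24.80 − 16.9/1) / 3 = 2.63 mm/h.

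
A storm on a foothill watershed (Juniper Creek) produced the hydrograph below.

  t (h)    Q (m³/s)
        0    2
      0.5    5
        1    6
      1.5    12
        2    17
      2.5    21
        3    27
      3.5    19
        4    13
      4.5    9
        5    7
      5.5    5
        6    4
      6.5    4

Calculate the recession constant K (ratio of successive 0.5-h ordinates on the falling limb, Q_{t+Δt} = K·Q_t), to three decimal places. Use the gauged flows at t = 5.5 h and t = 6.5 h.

Using the recession-limb readings at t = 5.5 h and t = 6.5 h: Q falls from 5 to 4 m³/s over 2 intervals.
K = (Q₂/Q₁)^(1/2) = (4/5)^(1/2) = 0.894.

K ≈ 0.894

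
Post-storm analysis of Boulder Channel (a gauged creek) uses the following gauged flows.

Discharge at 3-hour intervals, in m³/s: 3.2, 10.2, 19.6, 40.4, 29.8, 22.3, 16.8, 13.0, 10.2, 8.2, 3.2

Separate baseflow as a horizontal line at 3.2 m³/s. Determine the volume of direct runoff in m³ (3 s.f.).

Direct-runoff ordinates (Q − Q_b): 0.0, 7.0, 16.4, 37.2, 26.6, 19.1, 13.6, 9.8, 7.0, 5.0, 0.0 m³/s.
ΣQ_DR = 141.7 m³/s.
With Δt = 3 h = 10800 s, V = ΣQ_DR · Δt = 141.7 × 10800 = 1.53 × 10^6 m³.

V ≈ 1.53 × 10^6 m³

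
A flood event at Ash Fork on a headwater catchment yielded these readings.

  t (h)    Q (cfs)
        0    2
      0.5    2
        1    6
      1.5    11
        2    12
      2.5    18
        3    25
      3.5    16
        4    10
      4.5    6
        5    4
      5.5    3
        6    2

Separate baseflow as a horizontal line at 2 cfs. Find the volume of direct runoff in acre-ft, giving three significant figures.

Direct-runoff ordinates (Q − Q_b): 0.0, 0.0, 4.0, 9.0, 10.0, 16.0, 23.0, 14.0, 8.0, 4.0, 2.0, 1.0, 0.0 cfs.
ΣQ_DR = 91.00 cfs.
With Δt = 0.5 h = 1800 s, V = ΣQ_DR · Δt = 91.00 × 1800 = 1.64 × 10^5 ft³ = 3.76 acre-ft.

V ≈ 3.76 acre-ft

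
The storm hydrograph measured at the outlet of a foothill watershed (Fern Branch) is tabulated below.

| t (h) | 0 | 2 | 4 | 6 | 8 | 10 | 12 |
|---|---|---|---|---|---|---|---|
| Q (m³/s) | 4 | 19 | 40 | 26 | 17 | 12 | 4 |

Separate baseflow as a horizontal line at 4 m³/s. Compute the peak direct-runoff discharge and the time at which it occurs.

Q_p = 36.0 m³/s at t = 4 h

Subtracting baseflow gives direct-runoff ordinates: 0.0, 15.0, 36.0, 22.0, 13.0, 8.0, 0.0 m³/s.
The maximum is 36.0 m³/s, occurring at the reading for t = 4 h.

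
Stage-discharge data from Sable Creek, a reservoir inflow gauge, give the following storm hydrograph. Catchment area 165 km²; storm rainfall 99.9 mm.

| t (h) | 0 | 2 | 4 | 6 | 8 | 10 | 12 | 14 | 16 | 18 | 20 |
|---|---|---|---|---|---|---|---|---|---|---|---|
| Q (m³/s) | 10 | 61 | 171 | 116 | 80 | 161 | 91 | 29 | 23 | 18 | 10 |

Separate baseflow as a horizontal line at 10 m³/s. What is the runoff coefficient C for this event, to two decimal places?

ΣQ_DR = 660.0 m³/s; V = ΣQ_DR·Δt = 4.752 × 10^6 m³.
Runoff depth d = V / A = 28.80 mm.
C = d / P = 28.80 / 99.9 = 0.29.

C ≈ 0.29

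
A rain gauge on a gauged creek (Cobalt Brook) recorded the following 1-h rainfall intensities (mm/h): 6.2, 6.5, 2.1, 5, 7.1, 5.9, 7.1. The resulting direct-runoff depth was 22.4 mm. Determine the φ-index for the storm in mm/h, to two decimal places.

φ ≈ 2.57 mm/h

Only the 6 blocks with intensity above φ contribute runoff: 6.2, 6.5, 5, 7.1, 5.9, 7.1 mm/h.
Σ(I−φ)·Δt = d  ⇒  (6.2+6.5+5+7.1+5.9+7.1 − 6φ)·1 = 22.4
φ = (37.80 − 22.4/1) / 6 = 2.57 mm/h.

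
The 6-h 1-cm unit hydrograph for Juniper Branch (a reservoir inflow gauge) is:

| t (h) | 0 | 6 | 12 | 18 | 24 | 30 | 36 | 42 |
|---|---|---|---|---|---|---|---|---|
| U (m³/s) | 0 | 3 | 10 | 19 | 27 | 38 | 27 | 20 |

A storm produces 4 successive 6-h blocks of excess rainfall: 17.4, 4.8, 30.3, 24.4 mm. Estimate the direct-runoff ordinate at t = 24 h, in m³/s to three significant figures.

Q ≈ 93.7 m³/s

By discrete convolution, Q_j = Σ (P_i / 10 mm) · U_{j−i}.
At t = 24 h (j=4): Q = (17.4/10)·27 + (4.8/10)·19 + (30.3/10)·10 + (24.4/10)·3 = 93.7 m³/s.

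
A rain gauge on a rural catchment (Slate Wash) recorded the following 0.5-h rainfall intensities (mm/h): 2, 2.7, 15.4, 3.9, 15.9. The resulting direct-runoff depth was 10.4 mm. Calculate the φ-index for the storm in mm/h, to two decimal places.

φ ≈ 5.25 mm/h

Only the 2 blocks with intensity above φ contribute runoff: 15.4, 15.9 mm/h.
Σ(I−φ)·Δt = d  ⇒  (15.4+15.9 − 2φ)·0.5 = 10.4
φ = (31.30 − 10.4/0.5) / 2 = 5.25 mm/h.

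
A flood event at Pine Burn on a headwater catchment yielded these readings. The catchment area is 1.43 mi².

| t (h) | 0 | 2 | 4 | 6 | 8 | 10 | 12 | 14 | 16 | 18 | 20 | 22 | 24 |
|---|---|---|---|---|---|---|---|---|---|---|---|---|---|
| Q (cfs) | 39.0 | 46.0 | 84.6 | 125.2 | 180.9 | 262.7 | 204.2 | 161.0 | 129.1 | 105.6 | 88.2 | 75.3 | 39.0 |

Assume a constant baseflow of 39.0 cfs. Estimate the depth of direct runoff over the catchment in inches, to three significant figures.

d ≈ 2.24 in

Direct runoff: 0.0, 7.0, 45.6, 86.2, 141.9, 223.7, 165.2, 122.0, 90.1, 66.6, 49.2, 36.3, 0.0 cfs; ΣQ_DR = 1034 cfs.
V = ΣQ_DR · Δt = 1034 × 7200 s = 7.443 × 10^6 ft³.
Over A = 1.43 mi², depth = V / A = 2.24 in.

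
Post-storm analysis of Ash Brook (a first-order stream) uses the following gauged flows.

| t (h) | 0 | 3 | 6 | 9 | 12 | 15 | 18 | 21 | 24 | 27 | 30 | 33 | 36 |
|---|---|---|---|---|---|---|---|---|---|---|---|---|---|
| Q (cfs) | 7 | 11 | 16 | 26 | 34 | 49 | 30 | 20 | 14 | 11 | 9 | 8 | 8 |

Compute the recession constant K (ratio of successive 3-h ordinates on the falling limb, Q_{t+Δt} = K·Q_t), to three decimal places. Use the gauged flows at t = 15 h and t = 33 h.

Using the recession-limb readings at t = 15 h and t = 33 h: Q falls from 49 to 8 cfs over 6 intervals.
K = (Q₂/Q₁)^(1/6) = (8/49)^(1/6) = 0.739.

K ≈ 0.739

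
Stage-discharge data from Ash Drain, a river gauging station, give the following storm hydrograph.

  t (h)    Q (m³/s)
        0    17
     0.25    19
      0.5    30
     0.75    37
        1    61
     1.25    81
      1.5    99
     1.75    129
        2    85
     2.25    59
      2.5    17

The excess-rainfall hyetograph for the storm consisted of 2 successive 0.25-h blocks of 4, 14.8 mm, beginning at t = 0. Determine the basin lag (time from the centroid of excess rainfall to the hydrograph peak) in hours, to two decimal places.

Centroid of excess rainfall: t_c = Σ P_i·t̄_i / ΣP_i = 0.3218 h (block centres at 0.125, 0.375 h).
Hydrograph peak occurs at t = 1.75 h, so basin lag t_L = 1.75 − 0.3218 = 1.43 h.

t_L ≈ 1.43 h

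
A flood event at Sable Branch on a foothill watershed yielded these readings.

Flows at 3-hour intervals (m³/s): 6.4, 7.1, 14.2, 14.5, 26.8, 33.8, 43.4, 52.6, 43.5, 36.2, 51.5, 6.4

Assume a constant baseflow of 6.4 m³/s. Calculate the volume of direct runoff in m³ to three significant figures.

V ≈ 2.80 × 10^6 m³

Direct-runoff ordinates (Q − Q_b): 0.0, 0.7, 7.8, 8.1, 20.4, 27.4, 37.0, 46.2, 37.1, 29.8, 45.1, 0.0 m³/s.
ΣQ_DR = 259.6 m³/s.
With Δt = 3 h = 10800 s, V = ΣQ_DR · Δt = 259.6 × 10800 = 2.80 × 10^6 m³.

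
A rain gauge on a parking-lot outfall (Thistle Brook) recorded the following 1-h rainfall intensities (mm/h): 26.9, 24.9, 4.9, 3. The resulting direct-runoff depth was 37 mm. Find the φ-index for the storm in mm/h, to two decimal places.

Only the 2 blocks with intensity above φ contribute runoff: 26.9, 24.9 mm/h.
Σ(I−φ)·Δt = d  ⇒  (26.9+24.9 − 2φ)·1 = 37
φ = (51.80 − 37/1) / 2 = 7.40 mm/h.

φ ≈ 7.40 mm/h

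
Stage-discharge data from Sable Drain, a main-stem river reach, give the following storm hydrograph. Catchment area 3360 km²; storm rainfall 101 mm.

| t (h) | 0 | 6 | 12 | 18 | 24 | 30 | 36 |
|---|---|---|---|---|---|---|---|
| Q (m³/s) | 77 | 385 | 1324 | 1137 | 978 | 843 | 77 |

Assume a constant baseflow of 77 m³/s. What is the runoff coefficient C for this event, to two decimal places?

C ≈ 0.27

ΣQ_DR = 4282 m³/s; V = ΣQ_DR·Δt = 9.249 × 10^7 m³.
Runoff depth d = V / A = 27.53 mm.
C = d / P = 27.53 / 101 = 0.27.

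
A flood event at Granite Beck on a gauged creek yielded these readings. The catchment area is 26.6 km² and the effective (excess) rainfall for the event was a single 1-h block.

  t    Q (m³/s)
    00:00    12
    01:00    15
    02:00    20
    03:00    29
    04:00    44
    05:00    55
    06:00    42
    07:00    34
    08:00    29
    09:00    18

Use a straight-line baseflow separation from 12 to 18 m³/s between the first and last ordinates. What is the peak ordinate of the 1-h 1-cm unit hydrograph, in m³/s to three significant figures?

Direct runoff: 0.00, 2.33, 6.67, 15.00, 29.33, 39.67, 26.00, 17.33, 11.67, 0.00 m³/s; ΣQ_DR = 148.0 m³/s, peak = 39.67 m³/s.
Runoff depth d = ΣQ_DR·Δt / A = 148.0 × 3600 / (26.6 km²) = 20.03 mm.
The 1-cm UH is the DRH scaled by (10 mm)/d, so U_p = 39.67 × 10/20.03 = 19.8 m³/s.

U_p ≈ 19.8 m³/s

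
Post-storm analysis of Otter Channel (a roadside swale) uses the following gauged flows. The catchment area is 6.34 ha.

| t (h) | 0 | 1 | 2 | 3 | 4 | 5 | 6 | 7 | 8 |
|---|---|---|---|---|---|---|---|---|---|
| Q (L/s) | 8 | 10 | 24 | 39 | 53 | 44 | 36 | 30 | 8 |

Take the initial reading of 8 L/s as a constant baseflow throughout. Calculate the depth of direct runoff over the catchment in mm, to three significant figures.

Direct runoff: 0.0, 2.0, 16.0, 31.0, 45.0, 36.0, 28.0, 22.0, 0.0 L/s; ΣQ_DR = 180.0 L/s.
V = ΣQ_DR · Δt = 180.0 × 3600 s = 6.480 × 10^5 L.
Over A = 6.34 ha, depth = V / A = 10.2 mm.

d ≈ 10.2 mm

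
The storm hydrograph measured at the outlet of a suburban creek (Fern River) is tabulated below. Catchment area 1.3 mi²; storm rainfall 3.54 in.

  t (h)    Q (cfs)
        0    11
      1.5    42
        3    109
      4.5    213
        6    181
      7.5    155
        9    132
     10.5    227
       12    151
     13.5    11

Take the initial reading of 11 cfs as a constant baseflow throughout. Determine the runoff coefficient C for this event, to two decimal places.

ΣQ_DR = 1122 cfs; V = ΣQ_DR·Δt = 6.059 × 10^6 ft³.
Runoff depth d = V / A = 2.006 in.
C = d / P = 2.006 / 3.54 = 0.57.

C ≈ 0.57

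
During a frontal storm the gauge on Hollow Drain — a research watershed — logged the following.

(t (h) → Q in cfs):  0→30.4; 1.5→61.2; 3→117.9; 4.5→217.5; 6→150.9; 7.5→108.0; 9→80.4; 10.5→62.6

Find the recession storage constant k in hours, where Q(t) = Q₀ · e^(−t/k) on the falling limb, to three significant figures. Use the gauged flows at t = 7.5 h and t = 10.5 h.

k ≈ 5.50 h

On the falling limb, Q drops from 108.0 to 62.6 cfs between t = 7.5 h and t = 10.5 h (Δt = 3 h).
k = −Δt / ln(Q₂/Q₁) = −3 / ln(62.6/108.0) = 5.50 h.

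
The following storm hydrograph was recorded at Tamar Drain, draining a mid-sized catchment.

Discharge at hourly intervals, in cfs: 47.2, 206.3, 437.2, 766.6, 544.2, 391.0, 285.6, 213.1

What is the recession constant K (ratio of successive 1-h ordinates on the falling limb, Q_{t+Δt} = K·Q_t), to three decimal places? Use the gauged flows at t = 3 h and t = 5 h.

Using the recession-limb readings at t = 3 h and t = 5 h: Q falls from 766.6 to 391.0 cfs over 2 intervals.
K = (Q₂/Q₁)^(1/2) = (391.0/766.6)^(1/2) = 0.714.

K ≈ 0.714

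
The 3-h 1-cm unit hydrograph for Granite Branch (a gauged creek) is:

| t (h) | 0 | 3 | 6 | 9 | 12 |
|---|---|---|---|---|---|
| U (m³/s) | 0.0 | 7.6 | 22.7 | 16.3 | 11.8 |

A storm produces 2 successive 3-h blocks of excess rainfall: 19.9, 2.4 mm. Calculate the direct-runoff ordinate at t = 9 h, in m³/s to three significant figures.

Q ≈ 37.9 m³/s

By discrete convolution, Q_j = Σ (P_i / 10 mm) · U_{j−i}.
At t = 9 h (j=3): Q = (19.9/10)·16.3 + (2.4/10)·22.7 = 37.9 m³/s.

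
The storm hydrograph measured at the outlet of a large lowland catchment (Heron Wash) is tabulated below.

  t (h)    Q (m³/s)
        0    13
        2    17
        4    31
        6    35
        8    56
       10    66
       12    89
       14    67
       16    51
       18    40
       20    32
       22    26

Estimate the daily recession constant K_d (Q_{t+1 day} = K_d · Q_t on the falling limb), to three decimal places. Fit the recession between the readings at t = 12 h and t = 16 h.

K_d ≈ 0.035

Between t = 12 h and t = 16 h the flow falls from 89 to 51 m³/s over 2×2 h = 4 h.
Per-interval ratio K = (51/89)^(1/2) = 0.7570; K_d = K^(24/2) = 0.035.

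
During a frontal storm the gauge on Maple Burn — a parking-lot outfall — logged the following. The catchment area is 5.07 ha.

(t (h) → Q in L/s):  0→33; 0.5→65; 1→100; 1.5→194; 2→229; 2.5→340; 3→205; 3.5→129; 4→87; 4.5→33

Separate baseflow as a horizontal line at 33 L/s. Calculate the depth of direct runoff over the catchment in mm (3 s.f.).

d ≈ 38.5 mm

Direct runoff: 0.0, 32.0, 67.0, 161.0, 196.0, 307.0, 172.0, 96.0, 54.0, 0.0 L/s; ΣQ_DR = 1085 L/s.
V = ΣQ_DR · Δt = 1085 × 1800 s = 1.953 × 10^6 L.
Over A = 5.07 ha, depth = V / A = 38.5 mm.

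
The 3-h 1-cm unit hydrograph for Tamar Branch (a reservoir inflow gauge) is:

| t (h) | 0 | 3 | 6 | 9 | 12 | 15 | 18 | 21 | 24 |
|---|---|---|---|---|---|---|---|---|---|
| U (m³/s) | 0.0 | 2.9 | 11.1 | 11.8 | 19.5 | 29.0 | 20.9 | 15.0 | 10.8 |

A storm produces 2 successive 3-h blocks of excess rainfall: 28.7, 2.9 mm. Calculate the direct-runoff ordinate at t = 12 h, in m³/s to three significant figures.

Q ≈ 59.4 m³/s

By discrete convolution, Q_j = Σ (P_i / 10 mm) · U_{j−i}.
At t = 12 h (j=4): Q = (28.7/10)·19.5 + (2.9/10)·11.8 = 59.4 m³/s.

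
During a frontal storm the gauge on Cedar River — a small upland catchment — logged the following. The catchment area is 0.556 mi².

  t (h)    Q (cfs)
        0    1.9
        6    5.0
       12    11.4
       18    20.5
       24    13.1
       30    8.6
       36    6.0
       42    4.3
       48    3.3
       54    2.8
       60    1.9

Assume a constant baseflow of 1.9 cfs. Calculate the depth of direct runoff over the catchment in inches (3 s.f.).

Direct runoff: 0.0, 3.1, 9.5, 18.6, 11.2, 6.7, 4.1, 2.4, 1.4, 0.9, 0.0 cfs; ΣQ_DR = 57.90 cfs.
V = ΣQ_DR · Δt = 57.90 × 21600 s = 1.251 × 10^6 ft³.
Over A = 0.556 mi², depth = V / A = 0.968 in.

d ≈ 0.968 in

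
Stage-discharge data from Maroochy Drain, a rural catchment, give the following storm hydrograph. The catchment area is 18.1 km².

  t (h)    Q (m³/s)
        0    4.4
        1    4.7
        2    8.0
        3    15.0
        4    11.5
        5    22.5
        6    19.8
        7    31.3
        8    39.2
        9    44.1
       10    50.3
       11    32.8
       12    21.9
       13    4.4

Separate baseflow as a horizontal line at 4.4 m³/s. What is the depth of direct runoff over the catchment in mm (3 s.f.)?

d ≈ 49.4 mm

Direct runoff: 0.0, 0.3, 3.6, 10.6, 7.1, 18.1, 15.4, 26.9, 34.8, 39.7, 45.9, 28.4, 17.5, 0.0 m³/s; ΣQ_DR = 248.3 m³/s.
V = ΣQ_DR · Δt = 248.3 × 3600 s = 8.939 × 10^5 m³.
Over A = 18.1 km², depth = V / A = 49.4 mm.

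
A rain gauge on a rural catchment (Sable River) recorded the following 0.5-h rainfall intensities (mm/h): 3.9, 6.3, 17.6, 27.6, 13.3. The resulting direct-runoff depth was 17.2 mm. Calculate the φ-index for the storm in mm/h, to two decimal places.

Only the 3 blocks with intensity above φ contribute runoff: 17.6, 27.6, 13.3 mm/h.
Σ(I−φ)·Δt = d  ⇒  (17.6+27.6+13.3 − 3φ)·0.5 = 17.2
φ = (58.50 − 17.2/0.5) / 3 = 8.03 mm/h.

φ ≈ 8.03 mm/h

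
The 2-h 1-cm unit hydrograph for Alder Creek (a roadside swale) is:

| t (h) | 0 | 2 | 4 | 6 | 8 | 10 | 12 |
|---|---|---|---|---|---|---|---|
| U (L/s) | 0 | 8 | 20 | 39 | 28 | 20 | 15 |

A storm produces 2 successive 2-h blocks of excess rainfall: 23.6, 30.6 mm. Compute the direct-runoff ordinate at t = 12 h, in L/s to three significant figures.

By discrete convolution, Q_j = Σ (P_i / 10 mm) · U_{j−i}.
At t = 12 h (j=6): Q = (23.6/10)·15 + (30.6/10)·20 = 96.6 L/s.

Q ≈ 96.6 L/s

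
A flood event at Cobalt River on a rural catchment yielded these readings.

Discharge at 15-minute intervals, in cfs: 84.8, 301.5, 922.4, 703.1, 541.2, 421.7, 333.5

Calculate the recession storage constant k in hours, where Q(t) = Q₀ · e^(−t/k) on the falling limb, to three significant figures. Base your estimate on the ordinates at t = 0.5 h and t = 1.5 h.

k ≈ 0.983 h

On the falling limb, Q drops from 922.4 to 333.5 cfs between t = 0.5 h and t = 1.5 h (Δt = 1 h).
k = −Δt / ln(Q₂/Q₁) = −1 / ln(333.5/922.4) = 0.983 h.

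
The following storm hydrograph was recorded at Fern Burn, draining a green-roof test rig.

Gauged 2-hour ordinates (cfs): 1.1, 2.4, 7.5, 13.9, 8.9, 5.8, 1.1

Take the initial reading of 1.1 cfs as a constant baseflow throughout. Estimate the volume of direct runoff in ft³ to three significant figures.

Direct-runoff ordinates (Q − Q_b): 0.0, 1.3, 6.4, 12.8, 7.8, 4.7, 0.0 cfs.
ΣQ_DR = 33.00 cfs.
With Δt = 2 h = 7200 s, V = ΣQ_DR · Δt = 33.00 × 7200 = 2.38 × 10^5 ft³.

V ≈ 2.38 × 10^5 ft³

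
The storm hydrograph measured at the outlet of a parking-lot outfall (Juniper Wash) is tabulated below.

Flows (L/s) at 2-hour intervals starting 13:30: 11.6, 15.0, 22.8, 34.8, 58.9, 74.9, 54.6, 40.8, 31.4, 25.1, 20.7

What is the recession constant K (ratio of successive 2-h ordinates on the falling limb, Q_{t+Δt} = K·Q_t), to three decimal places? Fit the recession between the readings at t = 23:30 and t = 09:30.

K ≈ 0.773

Using the recession-limb readings at t = 23:30 and t = 09:30: Q falls from 74.9 to 20.7 L/s over 5 intervals.
K = (Q₂/Q₁)^(1/5) = (20.7/74.9)^(1/5) = 0.773.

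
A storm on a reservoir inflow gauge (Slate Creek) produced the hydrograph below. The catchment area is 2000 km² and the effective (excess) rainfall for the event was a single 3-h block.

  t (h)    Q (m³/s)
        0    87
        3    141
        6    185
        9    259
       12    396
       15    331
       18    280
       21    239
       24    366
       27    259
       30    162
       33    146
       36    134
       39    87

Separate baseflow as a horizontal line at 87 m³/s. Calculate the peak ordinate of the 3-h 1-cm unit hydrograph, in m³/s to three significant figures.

Direct runoff: 0.0, 54.0, 98.0, 172.0, 309.0, 244.0, 193.0, 152.0, 279.0, 172.0, 75.0, 59.0, 47.0, 0.0 m³/s; ΣQ_DR = 1854 m³/s, peak = 309.0 m³/s.
Runoff depth d = ΣQ_DR·Δt / A = 1854 × 10800 / (2000 km²) = 10.01 mm.
The 1-cm UH is the DRH scaled by (10 mm)/d, so U_p = 309.0 × 10/10.01 = 309 m³/s.

U_p ≈ 309 m³/s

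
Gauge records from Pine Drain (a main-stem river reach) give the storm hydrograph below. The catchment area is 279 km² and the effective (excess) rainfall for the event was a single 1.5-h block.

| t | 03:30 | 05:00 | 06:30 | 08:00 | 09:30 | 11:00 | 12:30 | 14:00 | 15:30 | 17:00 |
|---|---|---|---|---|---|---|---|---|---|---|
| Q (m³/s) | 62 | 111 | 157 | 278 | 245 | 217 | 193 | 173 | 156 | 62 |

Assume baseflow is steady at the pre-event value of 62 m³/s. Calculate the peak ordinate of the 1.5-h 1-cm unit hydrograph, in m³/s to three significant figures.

U_p ≈ 108 m³/s

Direct runoff: 0.0, 49.0, 95.0, 216.0, 183.0, 155.0, 131.0, 111.0, 94.0, 0.0 m³/s; ΣQ_DR = 1034 m³/s, peak = 216.0 m³/s.
Runoff depth d = ΣQ_DR·Δt / A = 1034 × 5400 / (279 km²) = 20.01 mm.
The 1-cm UH is the DRH scaled by (10 mm)/d, so U_p = 216.0 × 10/20.01 = 108 m³/s.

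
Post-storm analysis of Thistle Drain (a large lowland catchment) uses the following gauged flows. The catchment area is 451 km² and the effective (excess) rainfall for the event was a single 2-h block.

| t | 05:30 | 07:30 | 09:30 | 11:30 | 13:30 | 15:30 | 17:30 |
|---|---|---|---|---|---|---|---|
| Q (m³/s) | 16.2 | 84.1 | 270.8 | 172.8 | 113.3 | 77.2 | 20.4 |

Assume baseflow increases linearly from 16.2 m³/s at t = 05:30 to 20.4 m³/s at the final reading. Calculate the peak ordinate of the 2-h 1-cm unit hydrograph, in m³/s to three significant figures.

U_p ≈ 253 m³/s

Direct runoff: 0.00, 67.20, 253.20, 154.50, 94.30, 57.50, 0.00 m³/s; ΣQ_DR = 626.7 m³/s, peak = 253.20 m³/s.
Runoff depth d = ΣQ_DR·Δt / A = 626.7 × 7200 / (451 km²) = 10.00 mm.
The 1-cm UH is the DRH scaled by (10 mm)/d, so U_p = 253.20 × 10/10.00 = 253 m³/s.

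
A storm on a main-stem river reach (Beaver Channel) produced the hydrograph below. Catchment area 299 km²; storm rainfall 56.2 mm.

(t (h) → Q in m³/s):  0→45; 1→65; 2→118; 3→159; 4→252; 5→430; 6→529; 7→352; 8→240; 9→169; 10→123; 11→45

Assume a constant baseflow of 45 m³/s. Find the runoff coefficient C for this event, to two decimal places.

ΣQ_DR = 1987 m³/s; V = ΣQ_DR·Δt = 7.153 × 10^6 m³.
Runoff depth d = V / A = 23.92 mm.
C = d / P = 23.92 / 56.2 = 0.43.

C ≈ 0.43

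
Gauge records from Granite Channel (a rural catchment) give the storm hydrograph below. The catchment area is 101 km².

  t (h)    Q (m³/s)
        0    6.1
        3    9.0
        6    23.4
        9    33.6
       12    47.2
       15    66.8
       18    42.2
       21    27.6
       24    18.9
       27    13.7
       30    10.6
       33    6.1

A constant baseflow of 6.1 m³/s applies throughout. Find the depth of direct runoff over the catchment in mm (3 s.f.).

Direct runoff: 0.0, 2.9, 17.3, 27.5, 41.1, 60.7, 36.1, 21.5, 12.8, 7.6, 4.5, 0.0 m³/s; ΣQ_DR = 232.0 m³/s.
V = ΣQ_DR · Δt = 232.0 × 10800 s = 2.506 × 10^6 m³.
Over A = 101 km², depth = V / A = 24.8 mm.

d ≈ 24.8 mm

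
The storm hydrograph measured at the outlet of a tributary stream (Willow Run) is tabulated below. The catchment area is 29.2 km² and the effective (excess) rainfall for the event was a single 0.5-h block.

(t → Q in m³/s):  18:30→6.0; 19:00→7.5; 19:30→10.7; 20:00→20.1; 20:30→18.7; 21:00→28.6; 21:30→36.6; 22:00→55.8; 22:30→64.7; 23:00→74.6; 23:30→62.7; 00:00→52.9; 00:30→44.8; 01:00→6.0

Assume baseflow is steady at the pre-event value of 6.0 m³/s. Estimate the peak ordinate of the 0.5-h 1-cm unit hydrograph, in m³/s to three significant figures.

U_p ≈ 27.4 m³/s

Direct runoff: 0.0, 1.5, 4.7, 14.1, 12.7, 22.6, 30.6, 49.8, 58.7, 68.6, 56.7, 46.9, 38.8, 0.0 m³/s; ΣQ_DR = 405.7 m³/s, peak = 68.6 m³/s.
Runoff depth d = ΣQ_DR·Δt / A = 405.7 × 1800 / (29.2 km²) = 25.01 mm.
The 1-cm UH is the DRH scaled by (10 mm)/d, so U_p = 68.6 × 10/25.01 = 27.4 m³/s.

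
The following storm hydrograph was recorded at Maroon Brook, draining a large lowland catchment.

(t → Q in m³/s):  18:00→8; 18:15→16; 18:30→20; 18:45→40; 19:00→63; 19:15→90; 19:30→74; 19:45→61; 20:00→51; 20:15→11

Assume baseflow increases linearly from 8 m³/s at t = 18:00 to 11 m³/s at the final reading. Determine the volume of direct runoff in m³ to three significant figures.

V ≈ 3.05 × 10^5 m³

Direct-runoff ordinates (Q − Q_b): 0.00, 7.67, 11.33, 31.00, 53.67, 80.33, 64.00, 50.67, 40.33, 0.00 m³/s.
ΣQ_DR = 339.0 m³/s.
With Δt = 0.25 h = 900 s, V = ΣQ_DR · Δt = 339.0 × 900 = 3.05 × 10^5 m³.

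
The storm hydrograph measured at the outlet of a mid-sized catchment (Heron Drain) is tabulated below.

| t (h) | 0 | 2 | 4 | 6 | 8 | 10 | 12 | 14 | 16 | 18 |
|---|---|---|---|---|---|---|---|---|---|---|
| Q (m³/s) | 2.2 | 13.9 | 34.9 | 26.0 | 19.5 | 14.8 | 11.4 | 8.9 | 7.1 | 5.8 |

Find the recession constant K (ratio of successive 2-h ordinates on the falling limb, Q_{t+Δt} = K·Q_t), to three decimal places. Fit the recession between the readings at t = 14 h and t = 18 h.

Using the recession-limb readings at t = 14 h and t = 18 h: Q falls from 8.9 to 5.8 m³/s over 2 intervals.
K = (Q₂/Q₁)^(1/2) = (5.8/8.9)^(1/2) = 0.807.

K ≈ 0.807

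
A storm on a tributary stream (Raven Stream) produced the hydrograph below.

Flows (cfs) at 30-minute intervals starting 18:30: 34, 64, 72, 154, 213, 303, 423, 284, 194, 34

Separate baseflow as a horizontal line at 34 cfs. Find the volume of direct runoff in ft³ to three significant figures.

Direct-runoff ordinates (Q − Q_b): 0.0, 30.0, 38.0, 120.0, 179.0, 269.0, 389.0, 250.0, 160.0, 0.0 cfs.
ΣQ_DR = 1435 cfs.
With Δt = 0.5 h = 1800 s, V = ΣQ_DR · Δt = 1435 × 1800 = 2.58 × 10^6 ft³.

V ≈ 2.58 × 10^6 ft³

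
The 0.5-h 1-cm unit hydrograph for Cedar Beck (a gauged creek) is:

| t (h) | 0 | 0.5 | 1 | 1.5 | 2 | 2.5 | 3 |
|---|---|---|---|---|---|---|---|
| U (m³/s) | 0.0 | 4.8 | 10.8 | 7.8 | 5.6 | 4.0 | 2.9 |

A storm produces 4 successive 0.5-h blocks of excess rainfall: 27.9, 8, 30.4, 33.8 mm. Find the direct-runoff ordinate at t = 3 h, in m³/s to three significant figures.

By discrete convolution, Q_j = Σ (P_i / 10 mm) · U_{j−i}.
At t = 3 h (j=6): Q = (27.9/10)·2.9 + (8/10)·4.0 + (30.4/10)·5.6 + (33.8/10)·7.8 = 54.7 m³/s.

Q ≈ 54.7 m³/s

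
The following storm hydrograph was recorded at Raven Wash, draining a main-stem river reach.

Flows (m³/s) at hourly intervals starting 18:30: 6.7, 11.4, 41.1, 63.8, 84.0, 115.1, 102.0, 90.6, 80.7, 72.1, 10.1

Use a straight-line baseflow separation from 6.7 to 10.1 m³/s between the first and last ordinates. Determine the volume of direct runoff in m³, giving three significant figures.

V ≈ 2.11 × 10^6 m³

Direct-runoff ordinates (Q − Q_b): 0.00, 4.36, 33.72, 56.08, 75.94, 106.70, 93.26, 81.52, 71.28, 62.34, 0.00 m³/s.
ΣQ_DR = 585.2 m³/s.
With Δt = 1 h = 3600 s, V = ΣQ_DR · Δt = 585.2 × 3600 = 2.11 × 10^6 m³.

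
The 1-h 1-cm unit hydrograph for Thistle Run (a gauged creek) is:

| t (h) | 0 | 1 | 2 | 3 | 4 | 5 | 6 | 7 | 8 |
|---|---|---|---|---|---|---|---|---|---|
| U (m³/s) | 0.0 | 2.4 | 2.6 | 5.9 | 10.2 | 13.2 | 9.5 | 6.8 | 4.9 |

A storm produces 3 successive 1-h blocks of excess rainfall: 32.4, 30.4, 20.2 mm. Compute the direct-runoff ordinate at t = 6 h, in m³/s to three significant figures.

By discrete convolution, Q_j = Σ (P_i / 10 mm) · U_{j−i}.
At t = 6 h (j=6): Q = (32.4/10)·9.5 + (30.4/10)·13.2 + (20.2/10)·10.2 = 91.5 m³/s.

Q ≈ 91.5 m³/s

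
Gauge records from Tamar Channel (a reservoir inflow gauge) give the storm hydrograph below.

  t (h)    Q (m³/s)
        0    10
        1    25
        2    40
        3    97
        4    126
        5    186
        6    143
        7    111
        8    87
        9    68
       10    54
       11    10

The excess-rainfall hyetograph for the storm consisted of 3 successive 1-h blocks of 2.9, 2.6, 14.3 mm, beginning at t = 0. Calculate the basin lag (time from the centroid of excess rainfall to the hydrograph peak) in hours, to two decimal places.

Centroid of excess rainfall: t_c = Σ P_i·t̄_i / ΣP_i = 2.0758 h (block centres at 0.5, 1.5, 2.5 h).
Hydrograph peak occurs at t = 5 h, so basin lag t_L = 5 − 2.0758 = 2.92 h.

t_L ≈ 2.92 h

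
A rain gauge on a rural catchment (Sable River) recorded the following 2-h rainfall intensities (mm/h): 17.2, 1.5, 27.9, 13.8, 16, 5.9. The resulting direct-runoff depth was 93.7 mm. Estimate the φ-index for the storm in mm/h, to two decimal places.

Only the 4 blocks with intensity above φ contribute runoff: 17.2, 27.9, 13.8, 16 mm/h.
Σ(I−φ)·Δt = d  ⇒  (17.2+27.9+13.8+16 − 4φ)·2 = 93.7
φ = (74.90 − 93.7/2) / 4 = 7.01 mm/h.

φ ≈ 7.01 mm/h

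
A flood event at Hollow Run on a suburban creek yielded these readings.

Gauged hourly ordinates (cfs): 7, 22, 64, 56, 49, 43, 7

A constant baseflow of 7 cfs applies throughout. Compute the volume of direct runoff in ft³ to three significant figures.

Direct-runoff ordinates (Q − Q_b): 0.0, 15.0, 57.0, 49.0, 42.0, 36.0, 0.0 cfs.
ΣQ_DR = 199.0 cfs.
With Δt = 1 h = 3600 s, V = ΣQ_DR · Δt = 199.0 × 3600 = 7.16 × 10^5 ft³.

V ≈ 7.16 × 10^5 ft³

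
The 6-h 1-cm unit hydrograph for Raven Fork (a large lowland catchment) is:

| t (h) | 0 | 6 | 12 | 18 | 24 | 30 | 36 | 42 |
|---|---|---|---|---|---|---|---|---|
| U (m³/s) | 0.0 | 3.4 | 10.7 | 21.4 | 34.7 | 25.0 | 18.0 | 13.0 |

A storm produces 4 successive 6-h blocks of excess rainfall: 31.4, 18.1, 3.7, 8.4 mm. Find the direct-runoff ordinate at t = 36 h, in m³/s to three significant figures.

By discrete convolution, Q_j = Σ (P_i / 10 mm) · U_{j−i}.
At t = 36 h (j=6): Q = (31.4/10)·18.0 + (18.1/10)·25.0 + (3.7/10)·34.7 + (8.4/10)·21.4 = 133 m³/s.

Q ≈ 133 m³/s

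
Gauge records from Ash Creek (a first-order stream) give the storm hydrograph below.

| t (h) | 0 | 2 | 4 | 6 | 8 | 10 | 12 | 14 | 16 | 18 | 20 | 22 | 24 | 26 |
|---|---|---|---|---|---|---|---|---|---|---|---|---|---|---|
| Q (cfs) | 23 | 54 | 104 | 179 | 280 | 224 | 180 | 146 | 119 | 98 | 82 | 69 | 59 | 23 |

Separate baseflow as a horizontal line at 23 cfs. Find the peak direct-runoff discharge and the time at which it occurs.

Subtracting baseflow gives direct-runoff ordinates: 0.0, 31.0, 81.0, 156.0, 257.0, 201.0, 157.0, 123.0, 96.0, 75.0, 59.0, 46.0, 36.0, 0.0 cfs.
The maximum is 257.0 cfs, occurring at the reading for t = 8 h.

Q_p = 257.0 cfs at t = 8 h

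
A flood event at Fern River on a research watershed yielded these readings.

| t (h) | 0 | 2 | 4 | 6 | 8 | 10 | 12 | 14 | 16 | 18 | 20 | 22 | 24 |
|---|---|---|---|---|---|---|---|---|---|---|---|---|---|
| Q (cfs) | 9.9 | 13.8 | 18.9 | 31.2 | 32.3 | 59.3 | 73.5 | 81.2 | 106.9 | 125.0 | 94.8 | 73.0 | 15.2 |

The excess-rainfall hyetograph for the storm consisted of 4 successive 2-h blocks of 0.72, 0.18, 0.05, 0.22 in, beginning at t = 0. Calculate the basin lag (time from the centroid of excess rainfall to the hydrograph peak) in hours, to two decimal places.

t_L ≈ 15.39 h

Centroid of excess rainfall: t_c = Σ P_i·t̄_i / ΣP_i = 2.6068 h (block centres at 1, 3, 5, 7 h).
Hydrograph peak occurs at t = 18 h, so basin lag t_L = 18 − 2.6068 = 15.39 h.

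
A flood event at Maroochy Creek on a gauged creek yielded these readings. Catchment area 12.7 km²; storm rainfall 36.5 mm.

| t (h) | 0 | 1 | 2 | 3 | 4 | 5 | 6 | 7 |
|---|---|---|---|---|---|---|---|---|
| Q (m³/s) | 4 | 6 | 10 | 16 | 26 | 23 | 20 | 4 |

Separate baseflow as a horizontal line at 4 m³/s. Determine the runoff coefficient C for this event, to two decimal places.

C ≈ 0.60

ΣQ_DR = 77.00 m³/s; V = ΣQ_DR·Δt = 2.772 × 10^5 m³.
Runoff depth d = V / A = 21.83 mm.
C = d / P = 21.83 / 36.5 = 0.60.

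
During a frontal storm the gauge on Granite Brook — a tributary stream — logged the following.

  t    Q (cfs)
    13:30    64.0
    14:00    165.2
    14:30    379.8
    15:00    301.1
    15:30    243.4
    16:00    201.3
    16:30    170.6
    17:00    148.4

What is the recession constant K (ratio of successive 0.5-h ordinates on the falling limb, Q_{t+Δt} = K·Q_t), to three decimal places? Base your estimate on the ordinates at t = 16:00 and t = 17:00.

K ≈ 0.859

Using the recession-limb readings at t = 16:00 and t = 17:00: Q falls from 201.3 to 148.4 cfs over 2 intervals.
K = (Q₂/Q₁)^(1/2) = (148.4/201.3)^(1/2) = 0.859.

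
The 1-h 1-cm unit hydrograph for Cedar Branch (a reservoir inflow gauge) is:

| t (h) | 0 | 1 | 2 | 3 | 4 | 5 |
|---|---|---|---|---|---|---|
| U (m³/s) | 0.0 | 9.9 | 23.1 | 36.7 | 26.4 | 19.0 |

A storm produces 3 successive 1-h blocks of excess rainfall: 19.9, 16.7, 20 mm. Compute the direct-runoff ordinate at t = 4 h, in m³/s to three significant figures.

Q ≈ 160 m³/s

By discrete convolution, Q_j = Σ (P_i / 10 mm) · U_{j−i}.
At t = 4 h (j=4): Q = (19.9/10)·26.4 + (16.7/10)·36.7 + (20/10)·23.1 = 160 m³/s.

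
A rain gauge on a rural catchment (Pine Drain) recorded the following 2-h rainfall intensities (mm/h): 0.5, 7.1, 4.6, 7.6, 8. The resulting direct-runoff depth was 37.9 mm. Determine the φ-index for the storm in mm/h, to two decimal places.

φ ≈ 2.09 mm/h

Only the 4 blocks with intensity above φ contribute runoff: 7.1, 4.6, 7.6, 8 mm/h.
Σ(I−φ)·Δt = d  ⇒  (7.1+4.6+7.6+8 − 4φ)·2 = 37.9
φ = (27.30 − 37.9/2) / 4 = 2.09 mm/h.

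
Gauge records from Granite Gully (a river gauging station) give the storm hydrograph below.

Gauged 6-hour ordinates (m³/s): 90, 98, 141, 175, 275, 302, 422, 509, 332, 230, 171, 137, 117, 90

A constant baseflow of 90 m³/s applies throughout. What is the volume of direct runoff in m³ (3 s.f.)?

Direct-runoff ordinates (Q − Q_b): 0.0, 8.0, 51.0, 85.0, 185.0, 212.0, 332.0, 419.0, 242.0, 140.0, 81.0, 47.0, 27.0, 0.0 m³/s.
ΣQ_DR = 1829 m³/s.
With Δt = 6 h = 21600 s, V = ΣQ_DR · Δt = 1829 × 21600 = 3.95 × 10^7 m³.

V ≈ 3.95 × 10^7 m³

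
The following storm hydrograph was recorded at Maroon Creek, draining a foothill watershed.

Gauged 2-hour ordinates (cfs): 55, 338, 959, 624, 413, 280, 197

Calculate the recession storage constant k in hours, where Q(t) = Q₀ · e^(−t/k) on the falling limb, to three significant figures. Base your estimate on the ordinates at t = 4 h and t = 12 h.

k ≈ 5.05 h

On the falling limb, Q drops from 959 to 197 cfs between t = 4 h and t = 12 h (Δt = 8 h).
k = −Δt / ln(Q₂/Q₁) = −8 / ln(197/959) = 5.05 h.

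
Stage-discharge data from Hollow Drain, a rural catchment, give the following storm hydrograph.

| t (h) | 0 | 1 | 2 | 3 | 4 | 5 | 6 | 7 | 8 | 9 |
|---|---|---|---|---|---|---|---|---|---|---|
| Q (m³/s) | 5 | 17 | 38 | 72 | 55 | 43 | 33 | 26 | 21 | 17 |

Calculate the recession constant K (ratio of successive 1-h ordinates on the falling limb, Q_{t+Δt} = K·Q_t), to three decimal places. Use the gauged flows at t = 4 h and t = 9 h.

Using the recession-limb readings at t = 4 h and t = 9 h: Q falls from 55 to 17 m³/s over 5 intervals.
K = (Q₂/Q₁)^(1/5) = (17/55)^(1/5) = 0.791.

K ≈ 0.791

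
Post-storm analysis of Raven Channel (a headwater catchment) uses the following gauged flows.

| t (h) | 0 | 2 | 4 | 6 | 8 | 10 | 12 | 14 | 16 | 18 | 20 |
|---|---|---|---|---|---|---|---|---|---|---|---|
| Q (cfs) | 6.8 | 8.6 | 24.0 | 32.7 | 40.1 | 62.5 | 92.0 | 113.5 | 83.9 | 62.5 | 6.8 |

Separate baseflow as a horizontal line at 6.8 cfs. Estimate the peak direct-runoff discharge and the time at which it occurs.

Q_p = 106.7 cfs at t = 14 h

Subtracting baseflow gives direct-runoff ordinates: 0.0, 1.8, 17.2, 25.9, 33.3, 55.7, 85.2, 106.7, 77.1, 55.7, 0.0 cfs.
The maximum is 106.7 cfs, occurring at the reading for t = 14 h.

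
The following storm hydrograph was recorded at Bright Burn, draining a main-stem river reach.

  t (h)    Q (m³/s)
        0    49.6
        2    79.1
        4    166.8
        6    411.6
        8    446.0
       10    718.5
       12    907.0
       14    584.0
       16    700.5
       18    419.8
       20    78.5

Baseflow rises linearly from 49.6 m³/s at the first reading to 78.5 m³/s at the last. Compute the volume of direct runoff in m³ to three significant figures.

Direct-runoff ordinates (Q − Q_b): 0.00, 26.61, 111.42, 353.33, 384.84, 654.45, 840.06, 514.17, 627.78, 344.19, 0.00 m³/s.
ΣQ_DR = 3857 m³/s.
With Δt = 2 h = 7200 s, V = ΣQ_DR · Δt = 3857 × 7200 = 2.78 × 10^7 m³.

V ≈ 2.78 × 10^7 m³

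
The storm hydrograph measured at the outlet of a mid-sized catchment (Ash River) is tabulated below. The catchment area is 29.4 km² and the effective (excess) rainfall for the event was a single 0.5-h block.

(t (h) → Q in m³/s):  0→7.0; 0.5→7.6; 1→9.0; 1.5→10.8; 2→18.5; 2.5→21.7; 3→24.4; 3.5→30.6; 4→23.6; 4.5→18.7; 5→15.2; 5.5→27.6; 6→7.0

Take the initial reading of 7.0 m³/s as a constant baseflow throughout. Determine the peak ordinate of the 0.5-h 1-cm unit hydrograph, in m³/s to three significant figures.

U_p ≈ 29.5 m³/s

Direct runoff: 0.0, 0.6, 2.0, 3.8, 11.5, 14.7, 17.4, 23.6, 16.6, 11.7, 8.2, 20.6, 0.0 m³/s; ΣQ_DR = 130.7 m³/s, peak = 23.6 m³/s.
Runoff depth d = ΣQ_DR·Δt / A = 130.7 × 1800 / (29.4 km²) = 8.002 mm.
The 1-cm UH is the DRH scaled by (10 mm)/d, so U_p = 23.6 × 10/8.002 = 29.5 m³/s.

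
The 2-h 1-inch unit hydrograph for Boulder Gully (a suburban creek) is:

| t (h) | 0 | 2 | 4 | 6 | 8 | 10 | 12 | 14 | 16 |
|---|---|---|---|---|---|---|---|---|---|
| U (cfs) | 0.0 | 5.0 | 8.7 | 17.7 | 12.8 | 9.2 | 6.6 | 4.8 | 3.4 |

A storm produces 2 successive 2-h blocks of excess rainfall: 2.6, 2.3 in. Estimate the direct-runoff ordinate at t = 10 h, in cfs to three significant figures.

Q ≈ 53.4 cfs

By discrete convolution, Q_j = Σ (P_i / 1 in) · U_{j−i}.
At t = 10 h (j=5): Q = (2.6/1)·9.2 + (2.3/1)·12.8 = 53.4 cfs.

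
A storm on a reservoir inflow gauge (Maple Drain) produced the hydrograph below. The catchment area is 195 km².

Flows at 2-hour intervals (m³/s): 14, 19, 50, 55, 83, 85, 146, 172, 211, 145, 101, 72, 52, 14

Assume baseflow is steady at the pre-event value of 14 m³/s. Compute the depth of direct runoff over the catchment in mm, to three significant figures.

Direct runoff: 0.0, 5.0, 36.0, 41.0, 69.0, 71.0, 132.0, 158.0, 197.0, 131.0, 87.0, 58.0, 38.0, 0.0 m³/s; ΣQ_DR = 1023 m³/s.
V = ΣQ_DR · Δt = 1023 × 7200 s = 7.366 × 10^6 m³.
Over A = 195 km², depth = V / A = 37.8 mm.

d ≈ 37.8 mm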